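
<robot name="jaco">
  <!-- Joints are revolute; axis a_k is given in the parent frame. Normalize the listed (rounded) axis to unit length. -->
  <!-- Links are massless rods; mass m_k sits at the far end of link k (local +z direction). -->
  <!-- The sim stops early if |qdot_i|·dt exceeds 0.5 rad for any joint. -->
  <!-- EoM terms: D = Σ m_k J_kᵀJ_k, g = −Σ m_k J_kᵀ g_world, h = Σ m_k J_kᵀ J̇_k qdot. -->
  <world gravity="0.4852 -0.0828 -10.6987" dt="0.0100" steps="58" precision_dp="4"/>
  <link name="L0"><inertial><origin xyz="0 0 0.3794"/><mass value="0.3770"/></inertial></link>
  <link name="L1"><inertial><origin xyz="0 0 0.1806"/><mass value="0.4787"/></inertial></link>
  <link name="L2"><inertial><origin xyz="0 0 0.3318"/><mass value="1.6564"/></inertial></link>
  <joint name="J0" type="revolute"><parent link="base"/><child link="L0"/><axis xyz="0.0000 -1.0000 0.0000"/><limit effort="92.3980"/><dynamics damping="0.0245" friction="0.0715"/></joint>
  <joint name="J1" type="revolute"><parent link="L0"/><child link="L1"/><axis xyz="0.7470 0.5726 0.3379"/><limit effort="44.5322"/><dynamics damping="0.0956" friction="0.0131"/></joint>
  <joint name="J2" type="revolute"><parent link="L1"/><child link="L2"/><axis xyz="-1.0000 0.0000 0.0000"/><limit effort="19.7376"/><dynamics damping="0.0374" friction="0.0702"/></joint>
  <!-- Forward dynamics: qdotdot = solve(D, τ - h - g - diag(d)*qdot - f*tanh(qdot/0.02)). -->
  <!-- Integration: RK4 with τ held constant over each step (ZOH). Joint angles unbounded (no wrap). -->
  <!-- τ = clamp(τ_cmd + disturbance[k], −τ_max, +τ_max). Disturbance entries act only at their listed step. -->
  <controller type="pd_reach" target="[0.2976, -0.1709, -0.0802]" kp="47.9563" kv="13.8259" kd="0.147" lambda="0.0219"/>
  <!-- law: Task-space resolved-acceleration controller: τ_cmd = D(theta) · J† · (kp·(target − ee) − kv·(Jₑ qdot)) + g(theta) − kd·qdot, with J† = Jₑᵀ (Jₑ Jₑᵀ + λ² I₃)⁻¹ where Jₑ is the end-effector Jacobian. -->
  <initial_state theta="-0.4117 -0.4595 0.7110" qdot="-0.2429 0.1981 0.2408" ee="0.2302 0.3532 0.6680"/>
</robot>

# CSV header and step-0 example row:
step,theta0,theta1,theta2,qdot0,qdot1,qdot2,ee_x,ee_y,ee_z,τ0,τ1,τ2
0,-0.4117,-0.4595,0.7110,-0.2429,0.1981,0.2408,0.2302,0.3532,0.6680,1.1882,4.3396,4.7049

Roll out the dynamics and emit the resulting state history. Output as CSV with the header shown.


step,theta0,theta1,theta2,qdot0,qdot1,qdot2,ee_x,ee_y,ee_z,τ0,τ1,τ2
1,-0.4102,-0.4397,0.7367,0.5127,3.7117,4.8103,0.2322,0.3521,0.6657,1.0116,3.8491,2.8642
2,-0.4031,-0.3911,0.7993,0.8778,5.9389,7.6085,0.2342,0.3491,0.6606,-0.4638,3.4986,1.6747
3,-0.3940,-0.3252,0.8831,0.9247,7.2092,9.0822,0.2359,0.3447,0.6534,-2.1128,3.2984,0.8357
4,-0.3855,-0.2497,0.9773,0.7671,7.8672,9.7383,0.2374,0.3391,0.6444,-3.3952,3.2149,0.1597
5,-0.3791,-0.1696,1.0758,0.4945,8.1661,9.9490,0.2386,0.3327,0.6340,-4.1898,3.2001,-0.4407
6,-0.3759,-0.0874,1.1752,0.1616,8.2562,9.9335,0.2397,0.3257,0.6226,-4.5399,3.2161,-0.9931
7,-0.3760,-0.0051,1.2738,-0.1997,8.2205,9.8102,0.2406,0.3183,0.6102,-4.5390,3.2388,-1.4987
8,-0.3799,0.0765,1.3710,-0.5736,8.0968,9.6343,0.2416,0.3106,0.5969,-4.2469,3.2554,-1.9491
9,-0.3875,0.1565,1.4663,-0.9504,7.9061,9.4343,0.2425,0.3027,0.5831,-3.7140,3.2596,-2.3351
10,-0.3989,0.2343,1.5595,-1.3231,7.6612,9.2244,0.2436,0.2947,0.5686,-2.9852,3.2487,-2.6510
11,-0.4139,0.3095,1.6506,-1.6865,7.3710,9.0107,0.2448,0.2865,0.5536,-2.0983,3.2225,-2.8945
12,-0.4326,0.3815,1.7396,-2.0361,7.0431,8.7949,0.2461,0.2783,0.5382,-1.0874,3.1822,-3.0676
13,-0.4546,0.4502,1.8265,-2.3683,6.6849,8.5766,0.2475,0.2700,0.5224,0.0143,3.1298,-3.1752
14,-0.4798,0.5151,1.9111,-2.6798,6.3039,8.3545,0.2492,0.2615,0.5063,1.1743,3.0678,-3.2250
15,-0.5081,0.5762,1.9935,-2.9678,5.9082,8.1267,0.2509,0.2530,0.4899,2.3607,2.9991,-3.2259
16,-0.5391,0.6332,2.0736,-3.2301,5.5057,7.8921,0.2528,0.2445,0.4733,3.5434,2.9261,-3.1874
17,-0.5726,0.6863,2.1513,-3.4653,5.1044,7.6498,0.2549,0.2358,0.4565,4.6953,2.8512,-3.1190
18,-0.6083,0.7353,2.2265,-3.6728,4.7114,7.3999,0.2570,0.2271,0.4396,5.7933,2.7764,-3.0291
19,-0.6459,0.7805,2.2993,-3.8525,4.3333,7.1432,0.2592,0.2183,0.4226,6.8193,2.7031,-2.9251
20,-0.6852,0.8221,2.3694,-4.0053,3.9755,6.8812,0.2614,0.2095,0.4056,7.7602,2.6322,-2.8130
21,-0.7259,0.8601,2.4369,-4.1324,3.6425,6.6158,0.2636,0.2007,0.3886,8.6077,2.5645,-2.6975
22,-0.7677,0.8950,2.5017,-4.2355,3.3374,6.3494,0.2659,0.1919,0.3716,9.3576,2.5002,-2.5817
23,-0.8105,0.9270,2.5638,-4.3166,3.0628,6.0841,0.2681,0.1832,0.3549,10.0095,2.4396,-2.4680
24,-0.8540,0.9563,2.6234,-4.3778,2.8198,5.8224,0.2702,0.1744,0.3382,10.5654,2.3828,-2.3578
25,-0.8980,0.9835,2.6803,-4.4213,2.6093,5.5665,0.2722,0.1658,0.3218,11.0295,2.3301,-2.2517
26,-0.9423,1.0086,2.7347,-4.4493,2.4312,5.3182,0.2742,0.1573,0.3057,11.4069,2.2815,-2.1498
27,-0.9869,1.0322,2.7867,-4.4639,2.2853,5.0793,0.2760,0.1489,0.2898,11.7035,2.2375,-2.0521
28,-1.0316,1.0544,2.8363,-4.4672,2.1709,4.8513,0.2776,0.1407,0.2742,11.9254,2.1984,-1.9582
29,-1.0762,1.0757,2.8838,-4.4610,2.0872,4.6351,0.2791,0.1327,0.2589,12.0784,2.1649,-1.8676
30,-1.1207,1.0963,2.9291,-4.4473,2.0330,4.4318,0.2805,0.1248,0.2440,12.1680,2.1374,-1.7797
31,-1.1651,1.1165,2.9725,-4.4277,2.0076,4.2418,0.2816,0.1172,0.2294,12.1993,2.1169,-1.6937
32,-1.2093,1.1365,3.0140,-4.4039,2.0098,4.0657,0.2826,0.1098,0.2152,12.1764,2.1040,-1.6090
33,-1.2532,1.1568,3.0538,-4.3777,2.0391,3.9038,0.2834,0.1026,0.2013,12.1030,2.0997,-1.5248
34,-1.2968,1.1774,3.0921,-4.3505,2.0946,3.7563,0.2840,0.0957,0.1879,11.9819,2.1050,-1.4402
35,-1.3402,1.1988,3.1290,-4.3241,2.1762,3.6233,0.2845,0.0890,0.1747,11.8151,2.1210,-1.3544
36,-1.3833,1.2210,3.1647,-4.3000,2.2839,3.5052,0.2847,0.0826,0.1620,11.6038,2.1488,-1.2663
37,-1.4262,1.2446,3.1992,-4.2801,2.4183,3.4021,0.2848,0.0764,0.1496,11.3487,2.1897,-1.1748
38,-1.4690,1.2696,3.2328,-4.2661,2.5803,3.3145,0.2847,0.0706,0.1375,11.0497,2.2450,-1.0786
39,-1.5116,1.2963,3.2656,-4.2601,2.7715,3.2430,0.2845,0.0650,0.1258,10.7066,2.3162,-0.9764
40,-1.5542,1.3252,3.2977,-4.2643,2.9940,3.1885,0.2841,0.0597,0.1144,10.3196,2.4042,-0.8664
41,-1.5970,1.3564,3.3295,-4.2811,3.2505,3.1522,0.2835,0.0548,0.1032,9.8913,2.5094,-0.7467
42,-1.6399,1.3904,3.3609,-4.3133,3.5434,3.1355,0.2828,0.0502,0.0924,9.4299,2.6302,-0.6151
43,-1.6833,1.4275,3.3923,-4.3635,3.8745,3.1394,0.2820,0.0459,0.0818,8.9580,2.7602,-0.4688
44,-1.7273,1.4682,3.4238,-4.4342,4.2418,3.1645,0.2810,0.0420,0.0714,8.5294,2.8819,-0.3045
45,-1.7721,1.5126,3.4557,-4.5258,4.6344,3.2080,0.2798,0.0384,0.0612,8.2658,2.9545,-0.1176
46,-1.8179,1.5610,3.4881,-4.6337,5.0204,3.2594,0.2785,0.0353,0.0512,8.4178,2.8909,0.0982
47,-1.8648,1.6128,3.5209,-4.7407,5.3241,3.2899,0.2770,0.0327,0.0414,9.4154,2.5394,0.3517
48,-1.9125,1.6664,3.5535,-4.8051,5.3957,3.2381,0.2753,0.0306,0.0316,11.7088,1.7378,0.6539
49,-1.9603,1.7185,3.5848,-4.7530,5.0159,3.0056,0.2735,0.0290,0.0220,15.1351,0.5413,1.0114
50,-2.0066,1.7637,3.6124,-4.5054,4.0255,2.5094,0.2715,0.0279,0.0127,18.4915,-0.6263,1.4124
51,-2.0494,1.7963,3.6338,-4.0443,2.5201,1.7757,0.2695,0.0271,0.0037,20.5694,-1.3523,1.8216
52,-2.0869,1.8129,3.6473,-3.4337,0.8078,0.9394,0.2675,0.0264,-0.0048,21.2005,-1.6059,2.1935
53,-2.1179,1.8127,3.6527,-2.7663,-0.8215,0.1445,0.2656,0.0257,-0.0127,20.8392,-1.5677,2.4927
54,-2.1423,1.7974,3.6508,-2.1159,-2.2060,-0.5128,0.2638,0.0250,-0.0198,19.9069,-1.3814,2.6849
55,-2.1605,1.7697,3.6431,-1.5235,-3.3212,-1.0172,0.2622,0.0241,-0.0260,18.6315,-1.1080,2.7872
56,-2.1731,1.7322,3.6311,-1.0110,-4.1566,-1.3656,0.2606,0.0232,-0.0314,17.0634,-0.7535,2.8132
57,-2.1811,1.6879,3.6164,-0.5903,-4.6982,-1.5598,0.2590,0.0224,-0.0360,15.2003,-0.3140,2.7753
58,-2.1854,1.6397,3.6006,-0.2677,-4.9304,-1.6052,0.2574,0.0215,-0.0398,,,


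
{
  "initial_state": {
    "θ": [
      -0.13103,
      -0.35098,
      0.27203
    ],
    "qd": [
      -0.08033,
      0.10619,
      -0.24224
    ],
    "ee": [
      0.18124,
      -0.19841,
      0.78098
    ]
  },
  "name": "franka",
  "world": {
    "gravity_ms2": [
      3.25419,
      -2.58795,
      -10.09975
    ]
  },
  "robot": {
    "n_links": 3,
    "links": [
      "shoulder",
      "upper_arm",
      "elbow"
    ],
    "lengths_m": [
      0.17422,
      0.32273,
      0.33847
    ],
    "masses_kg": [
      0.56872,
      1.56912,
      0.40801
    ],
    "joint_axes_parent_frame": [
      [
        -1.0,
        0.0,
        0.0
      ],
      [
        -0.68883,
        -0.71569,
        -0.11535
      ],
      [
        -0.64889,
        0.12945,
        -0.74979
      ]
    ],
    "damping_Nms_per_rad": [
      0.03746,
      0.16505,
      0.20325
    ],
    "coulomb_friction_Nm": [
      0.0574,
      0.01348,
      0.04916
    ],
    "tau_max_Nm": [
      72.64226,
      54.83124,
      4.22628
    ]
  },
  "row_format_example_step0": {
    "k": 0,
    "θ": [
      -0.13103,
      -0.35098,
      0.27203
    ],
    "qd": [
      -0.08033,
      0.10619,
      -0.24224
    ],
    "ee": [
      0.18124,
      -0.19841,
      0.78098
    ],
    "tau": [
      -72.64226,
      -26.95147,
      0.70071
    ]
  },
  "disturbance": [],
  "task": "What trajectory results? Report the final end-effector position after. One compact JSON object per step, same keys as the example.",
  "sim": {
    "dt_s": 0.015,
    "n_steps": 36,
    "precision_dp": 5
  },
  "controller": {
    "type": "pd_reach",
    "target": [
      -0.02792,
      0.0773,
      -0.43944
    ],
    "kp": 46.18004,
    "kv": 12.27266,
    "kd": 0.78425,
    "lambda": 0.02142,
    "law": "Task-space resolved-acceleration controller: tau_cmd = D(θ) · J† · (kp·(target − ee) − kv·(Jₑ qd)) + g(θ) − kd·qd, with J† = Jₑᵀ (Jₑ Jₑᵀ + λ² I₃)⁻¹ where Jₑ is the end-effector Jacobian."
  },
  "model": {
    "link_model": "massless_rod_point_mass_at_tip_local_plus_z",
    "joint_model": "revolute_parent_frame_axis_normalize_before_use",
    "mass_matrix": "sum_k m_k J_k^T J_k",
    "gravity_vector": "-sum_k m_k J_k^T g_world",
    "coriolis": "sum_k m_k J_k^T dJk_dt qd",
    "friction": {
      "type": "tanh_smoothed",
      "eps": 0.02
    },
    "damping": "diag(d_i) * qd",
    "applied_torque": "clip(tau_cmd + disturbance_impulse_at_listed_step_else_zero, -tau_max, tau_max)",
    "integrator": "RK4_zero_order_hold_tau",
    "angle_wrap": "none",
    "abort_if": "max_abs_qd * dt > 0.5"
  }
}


{"k":1,"\u03b8":[-0.15704,-0.34234,0.34351],"qd":[-3.34102,1.0727,9.32482],"ee":[0.18269,-0.2004,0.77891],"tau":[-72.64226,-27.59617,-4.22628]}
{"k":2,"\u03b8":[-0.22424,-0.32119,0.49853],"qd":[-5.60127,1.76389,11.17128],"ee":[0.18669,-0.21272,0.77021],"tau":[-72.64226,-13.43205,-4.22628]}
{"k":3,"\u03b8":[-0.33014,-0.27887,0.68485],"qd":[-8.49362,3.91313,13.44867],"ee":[0.18747,-0.2419,0.75311],"tau":[-37.77513,1.47553,-4.22628]}
{"k":4,"\u03b8":[-0.46839,-0.20747,0.87101],"qd":[-9.94167,5.59852,11.34509],"ee":[0.17977,-0.28683,0.72772],"tau":[-1.22699,10.96091,-4.22628]}
{"k":5,"\u03b8":[-0.61617,-0.12089,0.99618],"qd":[-9.80312,5.92888,5.55577],"ee":[0.16135,-0.3445,0.6972],"tau":[16.00326,15.43895,1.08263]}
{"k":6,"\u03b8":[-0.76355,-0.02674,1.07226],"qd":[-9.86243,6.61943,4.6161],"ee":[0.13507,-0.40519,0.66247],"tau":[23.82807,16.85461,1.6847]}
{"k":7,"\u03b8":[-0.91026,0.07572,1.13422],"qd":[-9.71508,7.03526,3.69103],"ee":[0.10534,-0.46108,0.62286],"tau":[28.53154,17.97149,2.10288]}
{"k":8,"\u03b8":[-1.05431,0.18339,1.18444],"qd":[-9.50544,7.31482,3.04733],"ee":[0.07382,-0.51023,0.57943],"tau":[31.15537,18.81376,2.16744]}
{"k":9,"\u03b8":[-1.19511,0.29451,1.22608],"qd":[-9.27889,7.49608,2.54566],"ee":[0.04193,-0.55155,0.5334],"tau":[32.40637,19.44208,2.05751]}
{"k":10,"\u03b8":[-1.33262,0.40789,1.26091],"qd":[-9.06442,7.61334,2.13667],"ee":[0.01068,-0.58478,0.48604],"tau":[32.67085,19.84807,1.84997]}
{"k":11,"\u03b8":[-1.46715,0.5227,1.29006],"qd":[-8.87617,7.687,1.78258],"ee":[-0.01913,-0.61014,0.43853],"tau":[32.18965,20.0202,1.59936]}
{"k":12,"\u03b8":[-1.59913,0.63839,1.31415],"qd":[-8.71988,7.72802,1.45925],"ee":[-0.0469,-0.62818,0.39189],"tau":[31.12598,19.95295,1.33994]}
{"k":13,"\u03b8":[-1.72903,0.7545,1.33354],"qd":[-8.59547,7.74005,1.15189],"ee":[-0.07214,-0.63964,0.34693],"tau":[29.60223,19.64966,1.09238]}
{"k":14,"\u03b8":[-1.85732,0.87058,1.34839],"qd":[-8.49816,7.72125,0.8533],"ee":[-0.09442,-0.6454,0.30427],"tau":[27.71855,19.12179,0.86737]}
{"k":15,"\u03b8":[-1.98432,0.98613,1.35883],"qd":[-8.41873,7.66578,0.56323],"ee":[-0.11339,-0.64639,0.26433],"tau":[25.5621,18.38782,0.66775]}
{"k":16,"\u03b8":[-2.11022,1.10054,1.365],"qd":[-8.34385,7.56547,0.28824],"ee":[-0.12875,-0.64358,0.22734],"tau":[23.21154,17.47253,0.49003]}
{"k":17,"\u03b8":[-2.23496,1.21308,1.36721],"qd":[-8.2574,7.41231,0.04107],"ee":[-0.14027,-0.63793,0.19337],"tau":[20.73914,16.40631,0.32587]}
{"k":18,"\u03b8":[-2.35825,1.32294,1.36633],"qd":[-8.14363,7.2075,-0.10254],"ee":[-0.14778,-0.63036,0.16229],"tau":[18.21972,15.2245,0.10434]}
{"k":19,"\u03b8":[-2.47961,1.42932,1.36341],"qd":[-7.99336,6.94601,-0.23331],"ee":[-0.15122,-0.62167,0.13383],"tau":[15.71438,13.96869,-0.07712]}
{"k":20,"\u03b8":[-2.59852,1.5315,1.35872],"qd":[-7.81506,6.64794,-0.32912],"ee":[-0.15089,-0.6125,0.10761],"tau":[13.26826,12.65629,-0.23746]}
{"k":21,"\u03b8":[-2.71471,1.6291,1.35277],"qd":[-7.63332,6.3404,-0.39794],"ee":[-0.14716,-0.60329,0.08316],"tau":[10.93302,11.30733,-0.37359]}
{"k":22,"\u03b8":[-2.82839,1.72219,1.34575],"qd":[-7.48292,6.04984,-0.47217],"ee":[-0.14049,-0.59424,0.05994],"tau":[8.75059,9.93788,-0.46598]}
{"k":23,"\u03b8":[-2.94023,1.81113,1.33741],"qd":[-7.39404,5.7917,-0.57889],"ee":[-0.13136,-0.58539,0.0374],"tau":[6.74841,8.56487,-0.50485]}
{"k":24,"\u03b8":[-3.05127,1.89642,1.3272],"qd":[-7.38193,5.56637,-0.72698],"ee":[-0.1202,-0.57664,0.01496],"tau":[4.94864,7.21244,-0.4976]}
{"k":25,"\u03b8":[-3.16267,1.97847,1.31456],"qd":[-7.44585,5.36312,-0.90849],"ee":[-0.10737,-0.56782,-0.00792],"tau":[3.38726,5.91481,-0.46347]}
{"k":26,"\u03b8":[-3.27545,2.05749,1.29914],"qd":[-7.57088,5.1651,-1.10353],"ee":[-0.09319,-0.5587,-0.03176],"tau":[2.13173,4.71737,-0.4269]}
{"k":27,"\u03b8":[-3.3903,2.1334,1.28098],"qd":[-7.72676,4.95145,-1.27997],"ee":[-0.07794,-0.54896,-0.05698],"tau":[1.28495,3.67532,-0.41612]}
{"k":28,"\u03b8":[-3.50732,2.20578,1.2607],"qd":[-7.86551,4.69823,-1.39301],"ee":[-0.06192,-0.53826,-0.08389],"tau":[0.96267,2.84436,-0.46205]}
{"k":29,"\u03b8":[-3.62578,2.27386,1.23966],"qd":[-7.92343,4.38081,-1.3923],"ee":[-0.0455,-0.52622,-0.11255],"tau":[1.23651,2.26245,-0.5915]}
{"k":30,"\u03b8":[-3.74395,2.3365,1.21986],"qd":[-7.83268,3.97977,-1.24038],"ee":[-0.02914,-0.51249,-0.14272],"tau":[2.06082,1.93426,-0.8131]}
{"k":31,"\u03b8":[-3.85922,2.39244,1.20359],"qd":[-7.54297,3.48921,-0.9365],"ee":[-0.01338,-0.49689,-0.17384],"tau":[3.23694,1.83389,-1.10289]}
{"k":32,"\u03b8":[-3.96854,2.44043,1.19275],"qd":[-7.04359,2.9235,-0.52822],"ee":[0.00116,-0.47946,-0.20504],"tau":[4.46072,1.92291,-1.40346]}
{"k":33,"\u03b8":[-4.06908,2.47963,1.18825],"qd":[-6.3717,2.31719,-0.09663],"ee":[0.0139,-0.46055,-0.23534],"tau":[5.43557,2.15933,-1.64426]}
{"k":34,"\u03b8":[-4.15899,2.50986,1.1892],"qd":[-5.63313,1.72804,0.17641],"ee":[0.02438,-0.44076,-0.26382],"tau":[5.9681,2.48358,-1.68185]}
{"k":35,"\u03b8":[-4.23748,2.53154,1.19413],"qd":[-4.83894,1.17299,0.46214],"ee":[0.0324,-0.42081,-0.28986],"tau":[6.02355,2.8425,-1.69767]}
{"k":36,"\u03b8":[-4.3046,2.54557,1.20215],"qd":[-4.11178,0.70398,0.59638],"ee":[0.03804,-0.40127,-0.31324]}
{"summary": "final ee position (m): 0.03804 -0.40127 -0.31324"}


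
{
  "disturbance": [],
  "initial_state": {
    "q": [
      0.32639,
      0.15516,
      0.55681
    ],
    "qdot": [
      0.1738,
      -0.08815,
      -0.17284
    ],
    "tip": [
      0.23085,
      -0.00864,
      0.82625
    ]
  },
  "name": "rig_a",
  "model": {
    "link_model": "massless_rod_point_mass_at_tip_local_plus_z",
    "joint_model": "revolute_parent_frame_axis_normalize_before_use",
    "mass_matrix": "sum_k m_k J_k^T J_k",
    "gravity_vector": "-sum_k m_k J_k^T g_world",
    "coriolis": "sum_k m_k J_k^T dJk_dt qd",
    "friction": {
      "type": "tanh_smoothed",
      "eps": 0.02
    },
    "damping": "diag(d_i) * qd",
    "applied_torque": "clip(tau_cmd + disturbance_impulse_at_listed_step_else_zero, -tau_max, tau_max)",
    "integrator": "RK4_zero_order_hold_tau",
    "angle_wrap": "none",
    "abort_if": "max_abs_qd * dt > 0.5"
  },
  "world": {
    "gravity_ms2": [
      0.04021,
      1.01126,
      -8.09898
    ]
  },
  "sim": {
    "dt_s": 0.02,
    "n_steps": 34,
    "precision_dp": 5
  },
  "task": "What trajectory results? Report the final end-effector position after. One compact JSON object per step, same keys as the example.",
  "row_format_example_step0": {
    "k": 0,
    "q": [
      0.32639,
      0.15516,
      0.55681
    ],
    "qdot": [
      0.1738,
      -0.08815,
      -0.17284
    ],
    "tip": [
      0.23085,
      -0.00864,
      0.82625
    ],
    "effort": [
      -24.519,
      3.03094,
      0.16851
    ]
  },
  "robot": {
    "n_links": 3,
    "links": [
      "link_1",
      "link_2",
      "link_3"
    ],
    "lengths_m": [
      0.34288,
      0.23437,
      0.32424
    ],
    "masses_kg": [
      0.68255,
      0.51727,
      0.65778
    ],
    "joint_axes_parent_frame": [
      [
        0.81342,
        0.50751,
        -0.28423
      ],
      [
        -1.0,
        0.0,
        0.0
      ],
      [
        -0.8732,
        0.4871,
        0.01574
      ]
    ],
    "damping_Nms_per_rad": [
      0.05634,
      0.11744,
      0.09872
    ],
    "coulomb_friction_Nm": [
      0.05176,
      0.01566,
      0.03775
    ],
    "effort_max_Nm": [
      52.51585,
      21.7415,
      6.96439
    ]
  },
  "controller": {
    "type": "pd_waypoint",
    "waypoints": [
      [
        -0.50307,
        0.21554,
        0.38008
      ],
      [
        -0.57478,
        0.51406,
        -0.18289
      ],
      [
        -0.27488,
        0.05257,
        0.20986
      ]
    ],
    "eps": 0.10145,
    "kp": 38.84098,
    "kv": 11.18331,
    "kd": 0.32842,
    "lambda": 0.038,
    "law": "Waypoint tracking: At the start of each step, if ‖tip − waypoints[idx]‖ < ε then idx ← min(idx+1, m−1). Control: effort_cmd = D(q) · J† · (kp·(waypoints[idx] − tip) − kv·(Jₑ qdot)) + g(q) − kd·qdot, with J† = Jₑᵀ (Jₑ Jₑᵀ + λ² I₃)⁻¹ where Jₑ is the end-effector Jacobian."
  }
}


{"k":1,"q":[0.30888,0.10703,0.5991],"qdot":[-1.85803,-4.49588,4.08915],"tip":[0.22768,-0.01021,0.82575],"effort":[-18.87706,3.26772,-1.34252]}
{"k":2,"q":[0.26589,0.01753,0.67044],"qdot":[-2.45606,-4.49412,3.08222],"tip":[0.21622,-0.0069,0.82626],"effort":[-13.75999,2.27814,-0.7407]}
{"k":3,"q":[0.21179,-0.07453,0.7277],"qdot":[-2.96141,-4.72234,2.64172],"tip":[0.19817,0.00019,0.82907],"effort":[-9.70695,1.57672,-0.51628]}
{"k":4,"q":[0.14935,-0.16905,0.77561],"qdot":[-3.29236,-4.74455,2.15521],"tip":[0.17536,0.01015,0.83258],"effort":[-6.54875,0.95846,-0.37148]}
{"k":5,"q":[0.08136,-0.26318,0.81426],"qdot":[-3.51576,-4.68295,1.71749],"tip":[0.14922,0.02223,0.83585],"effort":[-4.11456,0.43928,-0.3138]}
{"k":6,"q":[0.00963,-0.35559,0.84463],"qdot":[-3.66693,-4.574,1.32895],"tip":[0.1208,0.03579,0.83816],"effort":[-2.23214,0.0125,-0.31616]}
{"k":7,"q":[-0.06465,-0.44555,0.86763],"qdot":[-3.76944,-4.43693,0.98174],"tip":[0.09089,0.05032,0.83905],"effort":[-0.75938,-0.3323,-0.35585]}
{"k":8,"q":[-0.14065,-0.53259,0.884],"qdot":[-3.83863,-4.28125,0.66668],"tip":[0.06011,0.06539,0.83822],"effort":[0.41373,-0.6077,-0.41614]}
{"k":9,"q":[-0.2178,-0.61638,0.89432],"qdot":[-3.88427,-4.11143,0.37639],"tip":[0.02892,0.08067,0.83552],"effort":[1.36992,-0.82669,-0.48582]}
{"k":10,"q":[-0.29569,-0.69666,0.89903],"qdot":[-3.91228,-3.92944,0.10609],"tip":[-0.0023,0.0959,0.83089],"effort":[2.17039,-1.00155,-0.55796]}
{"k":11,"q":[-0.37403,-0.77334,0.89875],"qdot":[-3.92969,-3.75758,-0.11344],"tip":[-0.03322,0.11088,0.82434],"effort":[2.86151,-1.13694,-0.64849]}
{"k":12,"q":[-0.4526,-0.84654,0.89438],"qdot":[-3.93291,-3.57345,-0.31398],"tip":[-0.06356,0.1255,0.81585],"effort":[3.47548,-1.25052,-0.73855]}
{"k":13,"q":[-0.53108,-0.91581,0.88597],"qdot":[-3.91997,-3.3646,-0.51691],"tip":[-0.0931,0.13964,0.80558],"effort":[4.03137,-1.35359,-0.81329]}
{"k":14,"q":[-0.60916,-0.9808,0.87366],"qdot":[-3.89278,-3.14431,-0.70466],"tip":[-0.12169,0.15323,0.79372],"effort":[4.5429,-1.44763,-0.88103]}
{"k":15,"q":[-0.68656,-1.04133,0.85782],"qdot":[-3.85106,-2.91801,-0.8702],"tip":[-0.14918,0.16619,0.78044],"effort":[5.01825,-1.53606,-0.94476]}
{"k":16,"q":[-0.76297,-1.09731,0.83893],"qdot":[-3.79411,-2.6895,-1.00976],"tip":[-0.17548,0.17851,0.76593],"effort":[5.46102,-1.62171,-1.00592]}
{"k":17,"q":[-0.8381,-1.14875,0.81753],"qdot":[-3.72144,-2.46229,-1.12125],"tip":[-0.20048,0.19014,0.7504],"effort":[5.87131,-1.70624,-1.06521]}
{"k":18,"q":[-0.91162,-1.19569,0.7942],"qdot":[-3.63308,-2.23983,-1.20408],"tip":[-0.22413,0.2011,0.73403],"effort":[6.24697,-1.79016,-1.12275]}
{"k":19,"q":[-0.98322,-1.23827,0.7695],"qdot":[-3.52968,-2.02529,-1.25911],"tip":[-0.2464,0.21137,0.71705],"effort":[6.58469,-1.87304,-1.17822]}
{"k":20,"q":[-1.05263,-1.27667,0.74397],"qdot":[-3.41251,-1.82141,-1.28855],"tip":[-0.26728,0.22094,0.69965],"effort":[6.88108,-1.95376,-1.2309]}
{"k":21,"q":[-1.11957,-1.31113,0.71807],"qdot":[-3.28343,-1.63033,-1.29564],"tip":[-0.28677,0.22983,0.68203],"effort":[7.13345,-2.03078,-1.27987]}
{"k":22,"q":[-1.18384,-1.34192,0.69223],"qdot":[-3.14466,-1.45351,-1.2843],"tip":[-0.3049,0.23803,0.66437],"effort":[7.34037,-2.10247,-1.32411]}
{"k":23,"q":[-1.24527,-1.36933,0.66677],"qdot":[-2.99867,-1.29173,-1.25867],"tip":[-0.32171,0.24555,0.64685],"effort":[7.50191,-2.16729,-1.3627]}
{"k":24,"q":[-1.30373,-1.39367,0.64194],"qdot":[-2.84798,-1.1452,-1.22277],"tip":[-0.33725,0.25238,0.6296],"effort":[7.61961,-2.22396,-1.39492]}
{"k":25,"q":[-1.35915,-1.41523,0.61789],"qdot":[-2.69499,-1.01363,-1.1802],"tip":[-0.35159,0.25854,0.61276],"effort":[7.69627,-2.27162,-1.42033]}
{"k":26,"q":[-1.41152,-1.43431,0.59475],"qdot":[-2.54188,-0.89635,-1.13398],"tip":[-0.36478,0.26405,0.59643],"effort":[7.73565,-2.30979,-1.43876]}
{"k":27,"q":[-1.46084,-1.45118,0.57254],"qdot":[-2.39053,-0.79243,-1.08647],"tip":[-0.37688,0.26891,0.5807],"effort":[7.74213,-2.33841,-1.45037]}
{"k":28,"q":[-1.50717,-1.46611,0.55129],"qdot":[-2.24251,-0.7008,-1.03943],"tip":[-0.38796,0.27316,0.56564],"effort":[7.72036,-2.35779,-1.45552]}
{"k":29,"q":[-1.55059,-1.47932,0.53096],"qdot":[-2.09904,-0.62027,-0.99405],"tip":[-0.39809,0.27681,0.5513],"effort":[7.67502,-2.36851,-1.45475]}
{"k":30,"q":[-1.59119,-1.49102,0.51152],"qdot":[-1.96104,-0.54968,-0.95106],"tip":[-0.40732,0.27991,0.5377],"effort":[7.61059,-2.37137,-1.44875]}
{"k":31,"q":[-1.6291,-1.50139,0.49291],"qdot":[-1.82913,-0.48786,-0.91084],"tip":[-0.41572,0.28248,0.52487],"effort":[7.53121,-2.36731,-1.43824]}
{"k":32,"q":[-1.66443,-1.51062,0.47508],"qdot":[-1.70372,-0.43371,-0.87351],"tip":[-0.42334,0.28457,0.51282],"effort":[7.44061,-2.35732,-1.42397]}
{"k":33,"q":[-1.69732,-1.51882,0.45797],"qdot":[-1.585,-0.38622,-0.83901],"tip":[-0.43025,0.28621,0.50153],"effort":[7.34204,-2.34241,-1.40667]}
{"k":34,"q":[-1.7279,-1.52614,0.44152],"qdot":[-1.47303,-0.34448,-0.80717],"tip":[-0.43649,0.28744,0.49101]}
{"summary": "final tip position (m): -0.43649 0.28744 0.49101"}


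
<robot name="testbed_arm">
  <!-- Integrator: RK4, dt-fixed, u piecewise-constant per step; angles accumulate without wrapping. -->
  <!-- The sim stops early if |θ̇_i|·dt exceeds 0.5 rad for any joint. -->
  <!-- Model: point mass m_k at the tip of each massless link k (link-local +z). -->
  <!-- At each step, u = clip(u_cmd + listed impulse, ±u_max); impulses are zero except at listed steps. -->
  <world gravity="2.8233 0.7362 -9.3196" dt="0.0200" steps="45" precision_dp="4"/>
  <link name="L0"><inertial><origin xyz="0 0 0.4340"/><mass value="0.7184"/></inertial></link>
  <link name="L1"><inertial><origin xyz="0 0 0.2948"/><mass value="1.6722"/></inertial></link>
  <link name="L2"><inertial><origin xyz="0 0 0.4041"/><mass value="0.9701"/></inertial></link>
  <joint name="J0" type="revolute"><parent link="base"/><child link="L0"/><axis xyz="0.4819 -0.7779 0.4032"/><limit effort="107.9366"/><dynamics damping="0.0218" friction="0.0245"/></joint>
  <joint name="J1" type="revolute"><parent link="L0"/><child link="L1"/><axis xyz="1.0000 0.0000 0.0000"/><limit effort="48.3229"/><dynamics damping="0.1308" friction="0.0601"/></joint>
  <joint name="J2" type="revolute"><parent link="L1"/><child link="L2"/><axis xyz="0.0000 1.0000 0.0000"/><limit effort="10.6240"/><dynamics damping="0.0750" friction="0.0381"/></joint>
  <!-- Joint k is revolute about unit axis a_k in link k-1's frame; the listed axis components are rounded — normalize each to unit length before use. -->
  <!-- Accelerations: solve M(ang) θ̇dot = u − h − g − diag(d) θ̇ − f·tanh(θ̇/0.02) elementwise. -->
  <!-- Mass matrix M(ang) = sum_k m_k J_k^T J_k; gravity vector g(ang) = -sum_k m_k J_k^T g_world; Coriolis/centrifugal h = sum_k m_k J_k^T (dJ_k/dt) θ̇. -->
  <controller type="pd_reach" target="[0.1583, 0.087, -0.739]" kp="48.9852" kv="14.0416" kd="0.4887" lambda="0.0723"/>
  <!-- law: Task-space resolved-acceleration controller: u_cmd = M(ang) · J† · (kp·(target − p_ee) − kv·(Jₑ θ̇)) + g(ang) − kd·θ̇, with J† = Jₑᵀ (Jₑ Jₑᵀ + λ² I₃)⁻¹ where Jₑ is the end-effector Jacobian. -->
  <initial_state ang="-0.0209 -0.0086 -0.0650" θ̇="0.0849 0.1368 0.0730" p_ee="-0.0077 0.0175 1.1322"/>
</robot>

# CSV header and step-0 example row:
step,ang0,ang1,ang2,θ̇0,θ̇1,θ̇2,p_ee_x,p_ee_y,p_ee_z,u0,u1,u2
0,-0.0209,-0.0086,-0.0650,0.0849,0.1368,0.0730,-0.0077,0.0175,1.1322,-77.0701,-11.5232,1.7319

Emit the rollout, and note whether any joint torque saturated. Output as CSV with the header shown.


step,ang0,ang1,ang2,θ̇0,θ̇1,θ̇2,p_ee_x,p_ee_y,p_ee_z,u0,u1,u2
1,-0.0391,0.0078,-0.1034,-1.9051,1.5041,-3.8919,-0.0072,0.0163,1.1314,-107.9366,-12.7361,2.6781
2,-0.1054,0.0592,-0.2356,-4.7137,3.6600,-9.2153,-0.0027,0.0185,1.1251,-107.9366,-13.0936,2.4314
3,-0.2269,0.1552,-0.4642,-7.3948,5.9713,-13.3200,0.0092,0.0263,1.1016,-79.8904,-1.3184,-0.6397
4,-0.3963,0.3003,-0.7502,-9.5142,8.5654,-14.8438,0.0335,0.0430,1.0485,6.3506,11.3798,-2.5375
5,-0.5888,0.4826,-1.0236,-9.7714,9.6652,-12.4993,0.0714,0.0696,0.9700,48.2693,20.1822,-1.9755
6,-0.7801,0.6799,-1.2451,-9.3947,10.0316,-9.8054,0.1163,0.1035,0.8814,61.7065,24.8841,0.6445
7,-0.9629,0.8826,-1.4179,-8.8854,10.2180,-7.6354,0.1619,0.1402,0.7909,62.0550,26.6301,3.7038
8,-1.1362,1.0907,-1.5520,-8.4343,10.6013,-5.8985,0.2050,0.1751,0.7011,56.3024,26.3044,6.2853
9,-1.3020,1.3097,-1.6536,-8.1206,11.3179,-4.3474,0.2434,0.2056,0.6131,47.2488,24.2713,8.0977
10,-1.4632,1.5454,-1.7243,-7.9525,12.2473,-2.8144,0.2754,0.2305,0.5275,35.9970,20.2913,9.1049
11,-1.6225,1.7990,-1.7639,-7.9088,13.0883,-1.2421,0.2995,0.2506,0.4446,23.7961,13.7389,9.2816
12,-1.7824,2.0645,-1.7714,-8.0082,13.4370,0.3785,0.3141,0.2677,0.3642,13.4490,4.1033,8.5941
13,-1.9460,2.3274,-1.7469,-8.3145,12.8351,1.9884,0.3191,0.2836,0.2848,8.7769,-7.5242,7.2203
14,-2.1163,2.5663,-1.6943,-8.7061,11.0679,3.1874,0.3159,0.2985,0.2047,9.7665,-16.9011,5.7444
15,-2.2915,2.7632,-1.6276,-8.8051,8.7047,3.3854,0.3073,0.3099,0.1236,12.2765,-20.9687,4.9371
16,-2.4643,2.9151,-1.5666,-8.4559,6.5834,2.6582,0.2964,0.3147,0.0434,13.9322,-20.8050,4.9596
17,-2.6265,3.0307,-1.5248,-7.7491,5.0465,1.5149,0.2849,0.3113,-0.0328,14.6117,-18.6860,5.4209
18,-2.7722,3.1214,-1.5063,-6.8110,4.0559,0.3618,0.2731,0.3004,-0.1031,14.6638,-15.9981,5.9100
19,-2.8978,3.1966,-1.5090,-5.7487,3.4849,-0.5874,0.2610,0.2835,-0.1662,14.2462,-13.2912,6.1728
20,-3.0017,3.2637,-1.5281,-4.6430,3.2320,-1.2740,0.2485,0.2629,-0.2215,13.3788,-10.7599,6.1504
21,-3.0837,3.3282,-1.5582,-3.5748,3.2186,-1.6897,0.2358,0.2404,-0.2690,12.0776,-8.5162,5.8444
22,-3.1454,3.3942,-1.5942,-2.6122,3.3763,-1.8568,0.2236,0.2181,-0.3092,10.4377,-6.6670,5.3012
23,-3.1893,3.4645,-1.6313,-1.7995,3.6402,-1.8184,0.2121,0.1972,-0.3431,8.6260,-5.3036,4.5946
24,-3.2187,3.5405,-1.6661,-1.1525,3.9488,-1.6273,0.2018,0.1785,-0.3718,6.8255,-4.4715,3.8041
25,-3.2367,3.6225,-1.6960,-0.6633,4.2477,-1.3377,0.1926,0.1626,-0.3965,5.1779,-4.1524,2.9976
26,-3.2464,3.7100,-1.7195,-0.3092,4.4934,-0.9976,0.1847,0.1493,-0.4183,3.7522,-4.2698,2.2227
27,-3.2501,3.8015,-1.7360,-0.0619,4.6552,-0.6448,0.1778,0.1385,-0.4382,2.5470,-4.7101,1.5066
28,-3.2496,3.8952,-1.7456,0.1044,4.7149,-0.3063,0.1718,0.1297,-0.4568,1.5256,-5.3449,0.8616
29,-3.2465,3.9891,-1.7488,0.2148,4.6688,-0.0007,0.1667,0.1227,-0.4746,0.6147,-6.0501,0.2936
30,-3.2415,4.0810,-1.7463,0.2869,4.5239,0.2551,0.1624,0.1168,-0.4920,-0.2415,-6.7218,-0.1784
31,-3.2353,4.1692,-1.7391,0.3330,4.2956,0.4665,0.1589,0.1118,-0.5089,-1.0693,-7.2861,-0.5810
32,-3.2284,4.2522,-1.7281,0.3615,4.0044,0.6332,0.1562,0.1075,-0.5254,-1.8694,-7.7033,-0.9174
33,-3.2211,4.3289,-1.7142,0.3780,3.6726,0.7570,0.1543,0.1036,-0.5413,-2.6265,-7.9625,-1.1894
34,-3.2134,4.3989,-1.6982,0.3860,3.3218,0.8419,0.1530,0.1002,-0.5565,-3.3202,-8.0752,-1.4013
35,-3.2057,4.4617,-1.6809,0.3877,2.9699,0.8933,0.1523,0.0971,-0.5708,-3.9335,-8.0658,-1.5596
36,-3.1980,4.5177,-1.6628,0.3847,2.6307,0.9171,0.1522,0.0944,-0.5842,-4.4568,-7.9642,-1.6725
37,-3.1904,4.5672,-1.6444,0.3779,2.3136,0.9194,0.1524,0.0920,-0.5967,-4.8885,-7.7997,-1.7485
38,-3.1830,4.6105,-1.6262,0.3683,2.0239,0.9057,0.1529,0.0899,-0.6082,-5.2332,-7.5974,-1.7960
39,-3.1757,4.6484,-1.6083,0.3565,1.7640,0.8806,0.1537,0.0881,-0.6186,-5.4996,-7.3776,-1.8225
40,-3.1688,4.6813,-1.5911,0.3432,1.5339,0.8480,0.1545,0.0866,-0.6282,-5.6981,-7.1547,-1.8341
41,-3.1620,4.7100,-1.5745,0.3288,1.3322,0.8110,0.1555,0.0853,-0.6369,-5.8397,-6.9391,-1.8357
42,-3.1556,4.7349,-1.5586,0.3138,1.1567,0.7716,0.1565,0.0843,-0.6448,-5.9347,-6.7368,-1.8311
43,-3.1495,4.7565,-1.5436,0.2985,1.0047,0.7315,0.1574,0.0834,-0.6519,-5.9924,-6.5514,-1.8229
44,-3.1437,4.7752,-1.5294,0.2831,0.8736,0.6918,0.1584,0.0828,-0.6584,-6.0208,-6.3843,-1.8128
45,-3.1382,4.7916,-1.5159,0.2680,0.7606,0.6532,0.1592,0.0823,-0.6643,,,
# any joint saturated: yes


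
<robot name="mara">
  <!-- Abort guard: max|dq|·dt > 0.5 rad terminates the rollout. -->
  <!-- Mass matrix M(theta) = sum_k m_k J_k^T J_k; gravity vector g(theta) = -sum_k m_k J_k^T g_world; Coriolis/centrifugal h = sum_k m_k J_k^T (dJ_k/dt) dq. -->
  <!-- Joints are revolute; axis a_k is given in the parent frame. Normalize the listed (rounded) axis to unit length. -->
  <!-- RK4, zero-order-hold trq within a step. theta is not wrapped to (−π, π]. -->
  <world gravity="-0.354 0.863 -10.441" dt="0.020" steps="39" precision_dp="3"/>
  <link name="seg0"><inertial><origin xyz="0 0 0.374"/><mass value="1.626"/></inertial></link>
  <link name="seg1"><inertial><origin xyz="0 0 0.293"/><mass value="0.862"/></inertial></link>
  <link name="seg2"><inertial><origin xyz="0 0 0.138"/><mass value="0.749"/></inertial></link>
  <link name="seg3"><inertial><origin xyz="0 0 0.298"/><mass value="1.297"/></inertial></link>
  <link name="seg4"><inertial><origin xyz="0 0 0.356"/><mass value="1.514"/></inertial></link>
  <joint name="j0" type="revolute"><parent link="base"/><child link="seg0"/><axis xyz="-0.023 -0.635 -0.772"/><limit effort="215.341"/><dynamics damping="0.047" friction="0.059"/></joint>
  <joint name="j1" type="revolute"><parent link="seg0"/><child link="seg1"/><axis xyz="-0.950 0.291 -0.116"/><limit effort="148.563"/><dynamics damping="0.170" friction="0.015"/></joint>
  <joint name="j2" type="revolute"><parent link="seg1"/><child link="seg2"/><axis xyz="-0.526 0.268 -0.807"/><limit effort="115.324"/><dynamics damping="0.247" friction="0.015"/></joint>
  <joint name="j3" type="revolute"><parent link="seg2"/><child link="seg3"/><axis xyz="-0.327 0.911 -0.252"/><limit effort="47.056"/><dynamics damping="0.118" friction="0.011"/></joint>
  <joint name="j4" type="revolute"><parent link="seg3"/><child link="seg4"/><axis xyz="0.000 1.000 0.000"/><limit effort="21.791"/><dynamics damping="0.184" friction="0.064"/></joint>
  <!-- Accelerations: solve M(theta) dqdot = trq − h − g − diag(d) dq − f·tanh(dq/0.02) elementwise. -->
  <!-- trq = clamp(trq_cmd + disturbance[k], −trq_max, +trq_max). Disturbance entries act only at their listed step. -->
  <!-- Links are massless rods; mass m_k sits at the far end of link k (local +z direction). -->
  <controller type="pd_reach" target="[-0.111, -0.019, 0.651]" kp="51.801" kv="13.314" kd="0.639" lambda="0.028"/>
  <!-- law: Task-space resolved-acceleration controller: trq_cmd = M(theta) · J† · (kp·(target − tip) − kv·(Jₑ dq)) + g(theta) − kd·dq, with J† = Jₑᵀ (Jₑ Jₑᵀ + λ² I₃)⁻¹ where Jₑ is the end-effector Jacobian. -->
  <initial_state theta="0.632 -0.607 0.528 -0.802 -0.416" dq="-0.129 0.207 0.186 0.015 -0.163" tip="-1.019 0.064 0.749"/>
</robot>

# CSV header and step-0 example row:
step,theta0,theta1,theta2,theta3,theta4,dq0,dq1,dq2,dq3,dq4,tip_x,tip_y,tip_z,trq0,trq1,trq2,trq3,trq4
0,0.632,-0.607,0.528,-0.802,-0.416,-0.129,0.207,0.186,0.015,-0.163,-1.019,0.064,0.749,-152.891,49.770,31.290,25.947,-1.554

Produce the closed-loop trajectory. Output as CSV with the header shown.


step,theta0,theta1,theta2,theta3,theta4,dq0,dq1,dq2,dq3,dq4,tip_x,tip_y,tip_z,trq0,trq1,trq2,trq3,trq4
1,0.615,-0.597,0.535,-0.820,-0.436,-1.598,0.810,0.553,-1.791,-1.825,-1.007,0.065,0.753,-113.283,39.698,24.996,22.768,0.866
2,0.573,-0.576,0.549,-0.866,-0.483,-2.546,1.224,0.814,-2.801,-2.854,-0.980,0.063,0.754,-78.540,31.234,19.524,18.866,2.035
3,0.517,-0.549,0.567,-0.926,-0.547,-3.083,1.466,1.029,-3.190,-3.451,-0.941,0.059,0.754,-50.787,24.360,15.110,15.471,2.791
4,0.453,-0.519,0.589,-0.990,-0.619,-3.339,1.572,1.216,-3.197,-3.736,-0.896,0.052,0.754,-30.049,18.956,11.723,12.962,3.431
5,0.385,-0.487,0.615,-1.051,-0.695,-3.415,1.584,1.362,-2.993,-3.818,-0.846,0.044,0.753,-15.229,14.814,9.201,11.275,4.032
6,0.317,-0.456,0.643,-1.108,-0.771,-3.380,1.541,1.456,-2.689,-3.770,-0.794,0.034,0.752,-4.968,11.689,7.342,10.204,4.583
7,0.251,-0.426,0.673,-1.158,-0.845,-3.279,1.469,1.495,-2.352,-3.639,-0.742,0.025,0.752,1.946,9.343,5.967,9.548,5.054
8,0.187,-0.398,0.702,-1.202,-0.916,-3.138,1.386,1.485,-2.024,-3.455,-0.692,0.015,0.751,6.464,7.571,4.931,9.152,5.426
9,0.126,-0.371,0.732,-1.239,-0.983,-2.975,1.305,1.434,-1.727,-3.238,-0.643,0.006,0.750,9.292,6.208,4.129,8.912,5.695
10,0.068,-0.346,0.759,-1.271,-1.046,-2.802,1.230,1.355,-1.470,-3.002,-0.597,-0.002,0.749,10.943,5.128,3.485,8.762,5.869
11,0.014,-0.322,0.785,-1.298,-1.103,-2.625,1.166,1.258,-1.255,-2.761,-0.554,-0.010,0.747,11.786,4.236,2.947,8.659,5.962
12,-0.037,-0.299,0.809,-1.321,-1.156,-2.450,1.112,1.154,-1.081,-2.521,-0.514,-0.017,0.745,12.084,3.466,2.479,8.578,5.992
13,-0.084,-0.277,0.831,-1.341,-1.204,-2.278,1.068,1.048,-0.941,-2.290,-0.477,-0.022,0.743,12.023,2.774,2.060,8.504,5.974
14,-0.128,-0.256,0.851,-1.359,-1.248,-2.113,1.031,0.947,-0.832,-2.073,-0.443,-0.027,0.741,11.735,2.133,1.674,8.427,5.921
15,-0.169,-0.236,0.869,-1.374,-1.287,-1.954,1.000,0.853,-0.746,-1.872,-0.411,-0.031,0.739,11.312,1.526,1.314,8.343,5.844
16,-0.206,-0.216,0.885,-1.389,-1.323,-1.803,0.973,0.768,-0.679,-1.687,-0.383,-0.034,0.736,10.814,0.948,0.977,8.250,5.751
17,-0.241,-0.197,0.900,-1.401,-1.355,-1.659,0.950,0.691,-0.625,-1.520,-0.356,-0.036,0.733,10.284,0.394,0.660,8.146,5.648
18,-0.273,-0.178,0.913,-1.414,-1.384,-1.523,0.928,0.623,-0.583,-1.370,-0.332,-0.038,0.730,9.748,-0.133,0.365,8.032,5.539
19,-0.302,-0.160,0.925,-1.425,-1.410,-1.395,0.908,0.562,-0.548,-1.234,-0.310,-0.039,0.727,9.221,-0.634,0.090,7.910,5.426
20,-0.329,-0.142,0.935,-1.435,-1.434,-1.275,0.888,0.508,-0.519,-1.113,-0.291,-0.040,0.724,8.713,-1.107,-0.164,7.781,5.312
21,-0.353,-0.124,0.945,-1.445,-1.455,-1.162,0.867,0.459,-0.493,-1.005,-0.273,-0.040,0.720,8.230,-1.549,-0.396,7.647,5.196
22,-0.375,-0.107,0.954,-1.455,-1.474,-1.056,0.847,0.415,-0.471,-0.907,-0.256,-0.040,0.717,7.773,-1.961,-0.608,7.510,5.081
23,-0.395,-0.091,0.962,-1.464,-1.491,-0.958,0.825,0.376,-0.451,-0.820,-0.241,-0.039,0.714,7.343,-2.342,-0.801,7.371,4.968
24,-0.414,-0.074,0.969,-1.473,-1.507,-0.866,0.803,0.340,-0.432,-0.742,-0.228,-0.039,0.711,6.940,-2.692,-0.974,7.231,4.855
25,-0.430,-0.058,0.975,-1.482,-1.521,-0.780,0.779,0.308,-0.414,-0.671,-0.216,-0.038,0.707,6.564,-3.013,-1.129,7.093,4.746
26,-0.445,-0.043,0.981,-1.490,-1.534,-0.701,0.755,0.278,-0.398,-0.607,-0.205,-0.037,0.704,6.212,-3.305,-1.268,6.957,4.638
27,-0.458,-0.028,0.987,-1.498,-1.545,-0.628,0.730,0.251,-0.382,-0.549,-0.195,-0.036,0.701,5.885,-3.571,-1.392,6.824,4.534
28,-0.470,-0.014,0.991,-1.505,-1.556,-0.561,0.705,0.226,-0.367,-0.497,-0.186,-0.035,0.698,5.581,-3.811,-1.501,6.695,4.434
29,-0.481,-0.000,0.996,-1.512,-1.565,-0.500,0.678,0.204,-0.352,-0.449,-0.178,-0.034,0.695,5.298,-4.028,-1.598,6.570,4.337
30,-0.490,0.013,1.000,-1.519,-1.574,-0.444,0.652,0.183,-0.337,-0.406,-0.171,-0.032,0.693,5.038,-4.222,-1.683,6.450,4.244
31,-0.498,0.026,1.003,-1.526,-1.582,-0.392,0.625,0.164,-0.323,-0.367,-0.165,-0.031,0.690,4.797,-4.396,-1.757,6.336,4.155
32,-0.506,0.038,1.006,-1.532,-1.589,-0.346,0.597,0.147,-0.310,-0.331,-0.159,-0.030,0.688,4.575,-4.552,-1.822,6.227,4.071
33,-0.512,0.050,1.009,-1.538,-1.595,-0.304,0.570,0.131,-0.297,-0.298,-0.154,-0.029,0.685,4.372,-4.691,-1.879,6.123,3.992
34,-0.518,0.061,1.011,-1.544,-1.600,-0.266,0.543,0.116,-0.284,-0.268,-0.150,-0.028,0.683,4.185,-4.814,-1.928,6.025,3.916
35,-0.523,0.071,1.014,-1.550,-1.606,-0.232,0.516,0.103,-0.272,-0.241,-0.145,-0.027,0.681,4.015,-4.923,-1.970,5.933,3.846
36,-0.527,0.082,1.016,-1.555,-1.610,-0.202,0.490,0.091,-0.259,-0.216,-0.142,-0.026,0.679,3.861,-5.019,-2.006,5.846,3.779
37,-0.531,0.091,1.017,-1.560,-1.614,-0.174,0.464,0.081,-0.248,-0.194,-0.139,-0.025,0.677,3.720,-5.104,-2.037,5.764,3.717
38,-0.534,0.100,1.019,-1.565,-1.618,-0.150,0.438,0.071,-0.236,-0.173,-0.136,-0.025,0.675,3.593,-5.178,-2.063,5.688,3.659
39,-0.537,0.109,1.020,-1.569,-1.621,-0.129,0.414,0.062,-0.225,-0.155,-0.133,-0.024,0.674,,,,,


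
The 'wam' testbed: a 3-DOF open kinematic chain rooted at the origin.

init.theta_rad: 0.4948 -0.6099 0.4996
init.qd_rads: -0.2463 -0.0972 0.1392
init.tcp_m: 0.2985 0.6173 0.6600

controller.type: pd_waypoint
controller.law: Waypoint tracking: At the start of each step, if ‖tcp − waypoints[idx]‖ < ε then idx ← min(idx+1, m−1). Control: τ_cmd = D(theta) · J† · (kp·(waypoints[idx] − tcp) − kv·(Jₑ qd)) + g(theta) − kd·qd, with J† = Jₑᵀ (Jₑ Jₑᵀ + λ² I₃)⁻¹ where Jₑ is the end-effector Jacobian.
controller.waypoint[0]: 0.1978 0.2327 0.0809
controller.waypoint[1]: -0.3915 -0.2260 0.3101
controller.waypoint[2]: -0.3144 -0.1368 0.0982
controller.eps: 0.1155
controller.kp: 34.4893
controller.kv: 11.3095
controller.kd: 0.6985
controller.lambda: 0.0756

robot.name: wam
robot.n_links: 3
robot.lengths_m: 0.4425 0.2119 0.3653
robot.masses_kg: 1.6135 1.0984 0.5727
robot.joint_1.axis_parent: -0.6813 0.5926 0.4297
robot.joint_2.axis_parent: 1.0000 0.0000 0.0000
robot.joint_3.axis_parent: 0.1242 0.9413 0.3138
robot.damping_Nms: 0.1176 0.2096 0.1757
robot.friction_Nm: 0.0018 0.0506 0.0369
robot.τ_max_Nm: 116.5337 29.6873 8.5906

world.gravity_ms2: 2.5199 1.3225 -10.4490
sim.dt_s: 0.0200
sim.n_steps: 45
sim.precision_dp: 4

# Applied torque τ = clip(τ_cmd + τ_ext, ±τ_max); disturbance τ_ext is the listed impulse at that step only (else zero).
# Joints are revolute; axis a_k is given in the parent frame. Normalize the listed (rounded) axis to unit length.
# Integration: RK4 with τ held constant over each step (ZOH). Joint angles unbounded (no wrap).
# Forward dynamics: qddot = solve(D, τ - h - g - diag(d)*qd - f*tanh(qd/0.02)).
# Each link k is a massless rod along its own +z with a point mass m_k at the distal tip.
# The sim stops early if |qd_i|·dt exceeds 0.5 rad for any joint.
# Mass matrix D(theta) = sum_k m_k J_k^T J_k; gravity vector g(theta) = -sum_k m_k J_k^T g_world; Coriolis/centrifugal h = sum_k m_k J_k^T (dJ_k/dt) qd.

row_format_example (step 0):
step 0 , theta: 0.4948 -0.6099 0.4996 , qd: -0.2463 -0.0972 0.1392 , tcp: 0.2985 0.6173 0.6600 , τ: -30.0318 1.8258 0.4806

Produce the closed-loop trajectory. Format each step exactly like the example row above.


step 1 , theta: 0.4803 -0.6277 0.5156 , qd: -1.1938 -1.6715 1.4247 , tcp: 0.2978 0.6131 0.6583 , τ: -25.7418 3.2922 -0.7569
step 2 , theta: 0.4504 -0.6704 0.5491 , qd: -1.7940 -2.5911 1.8938 , tcp: 0.2957 0.6057 0.6520 , τ: -21.0959 3.8048 -1.1078
step 3 , theta: 0.4110 -0.7273 0.5876 , qd: -2.1501 -3.0991 1.9373 , tcp: 0.2920 0.5956 0.6441 , τ: -16.9217 3.8647 -1.0828
step 4 , theta: 0.3662 -0.7917 0.6250 , qd: -2.3394 -3.3525 1.7945 , tcp: 0.2871 0.5834 0.6355 , τ: -13.5401 3.7497 -0.9467
step 5 , theta: 0.3186 -0.8597 0.6589 , qd: -2.4176 -3.4529 1.5910 , tcp: 0.2816 0.5697 0.6269 , τ: -10.9546 3.6045 -0.8137
step 6 , theta: 0.2703 -0.9288 0.6886 , qd: -2.4233 -3.4657 1.3834 , tcp: 0.2759 0.5551 0.6180 , τ: -9.0404 3.4963 -0.7190
step 7 , theta: 0.2223 -0.9977 0.7143 , qd: -2.3826 -3.4311 1.1921 , tcp: 0.2705 0.5401 0.6090 , τ: -7.6469 3.4499 -0.6630
step 8 , theta: 0.1754 -1.0657 0.7365 , qd: -2.3130 -3.3724 1.0209 , tcp: 0.2654 0.5249 0.5995 , τ: -6.6396 3.4667 -0.6345
step 9 , theta: 0.1300 -1.1324 0.7553 , qd: -2.2257 -3.3027 0.8680 , tcp: 0.2609 0.5098 0.5896 , τ: -5.9110 3.5377 -0.6215
step 10 , theta: 0.0865 -1.1976 0.7713 , qd: -2.1283 -3.2280 0.7300 , tcp: 0.2569 0.4950 0.5793 , τ: -5.3795 3.6498 -0.6141
step 11 , theta: 0.0450 -1.2613 0.7847 , qd: -2.0258 -3.1511 0.6040 , tcp: 0.2535 0.4805 0.5684 , τ: -4.9849 3.7894 -0.6060
step 12 , theta: 0.0056 -1.3235 0.7956 , qd: -1.9214 -3.0727 0.4883 , tcp: 0.2506 0.4665 0.5570 , τ: -4.6833 3.9447 -0.5933
step 13 , theta: -0.0318 -1.3841 0.8043 , qd: -1.8172 -2.9926 0.3817 , tcp: 0.2482 0.4530 0.5452 , τ: -4.4433 4.1058 -0.5743
step 14 , theta: -0.0671 -1.4430 0.8110 , qd: -1.7146 -2.9105 0.2834 , tcp: 0.2463 0.4401 0.5331 , τ: -4.2427 4.2652 -0.5483
step 15 , theta: -0.1003 -1.5003 0.8158 , qd: -1.6146 -2.8260 0.1932 , tcp: 0.2447 0.4276 0.5206 , τ: -4.0660 4.4173 -0.5157
step 16 , theta: -0.1316 -1.5559 0.8188 , qd: -1.5176 -2.7389 0.1108 , tcp: 0.2435 0.4157 0.5079 , τ: -3.9028 4.5583 -0.4771
step 17 , theta: -0.1610 -1.6098 0.8203 , qd: -1.4240 -2.6494 0.0361 , tcp: 0.2425 0.4043 0.4950 , τ: -3.7466 4.6858 -0.4335
step 18 , theta: -0.1886 -1.6618 0.8205 , qd: -1.3331 -2.5563 -0.0224 , tcp: 0.2418 0.3934 0.4820 , τ: -3.5922 4.7977 -0.3978
step 19 , theta: -0.2143 -1.7119 0.8196 , qd: -1.2445 -2.4604 -0.0643 , tcp: 0.2414 0.3830 0.4690 , τ: -3.4374 4.8938 -0.3724
step 20 , theta: -0.2383 -1.7601 0.8179 , qd: -1.1603 -2.3650 -0.1073 , tcp: 0.2411 0.3729 0.4560 , τ: -3.2848 4.9758 -0.3339
step 21 , theta: -0.2607 -1.8065 0.8154 , qd: -1.0799 -2.2695 -0.1487 , tcp: 0.2411 0.3633 0.4431 , τ: -3.1346 5.0429 -0.2873
step 22 , theta: -0.2815 -1.8509 0.8121 , qd: -1.0032 -2.1739 -0.1867 , tcp: 0.2411 0.3541 0.4304 , τ: -2.9870 5.0957 -0.2363
step 23 , theta: -0.3008 -1.8934 0.8081 , qd: -0.9299 -2.0788 -0.2204 , tcp: 0.2412 0.3453 0.4178 , τ: -2.8430 5.1350 -0.1832
step 24 , theta: -0.3187 -1.9340 0.8034 , qd: -0.8599 -1.9844 -0.2496 , tcp: 0.2412 0.3370 0.4055 , τ: -2.7034 5.1618 -0.1293
step 25 , theta: -0.3352 -1.9727 0.7982 , qd: -0.7932 -1.8913 -0.2744 , tcp: 0.2414 0.3291 0.3934 , τ: -2.5691 5.1774 -0.0756
step 26 , theta: -0.3504 -2.0096 0.7925 , qd: -0.7295 -1.7999 -0.2950 , tcp: 0.2415 0.3216 0.3817 , τ: -2.4410 5.1831 -0.0227
step 27 , theta: -0.3644 -2.0447 0.7865 , qd: -0.6688 -1.7106 -0.3118 , tcp: 0.2415 0.3145 0.3702 , τ: -2.3199 5.1800 0.0290
step 28 , theta: -0.3772 -2.0780 0.7801 , qd: -0.6109 -1.6237 -0.3250 , tcp: 0.2416 0.3078 0.3590 , τ: -2.2063 5.1691 0.0791
step 29 , theta: -0.3888 -2.1097 0.7736 , qd: -0.5559 -1.5395 -0.3351 , tcp: 0.2416 0.3015 0.3481 , τ: -2.1006 5.1517 0.1273
step 30 , theta: -0.3994 -2.1396 0.7668 , qd: -0.5035 -1.4582 -0.3424 , tcp: 0.2415 0.2955 0.3376 , τ: -2.0031 5.1285 0.1737
step 31 , theta: -0.4089 -2.1680 0.7600 , qd: -0.4538 -1.3799 -0.3472 , tcp: 0.2414 0.2900 0.3274 , τ: -1.9139 5.1004 0.2179
step 32 , theta: -0.4175 -2.1949 0.7530 , qd: -0.4067 -1.3047 -0.3499 , tcp: 0.2413 0.2848 0.3175 , τ: -1.8328 5.0683 0.2600
step 33 , theta: -0.4252 -2.2202 0.7460 , qd: -0.3621 -1.2326 -0.3506 , tcp: 0.2411 0.2799 0.3079 , τ: -1.7599 5.0328 0.2999
step 34 , theta: -0.4320 -2.2442 0.7391 , qd: -0.3199 -1.1637 -0.3496 , tcp: 0.2409 0.2754 0.2987 , τ: -1.6949 4.9946 0.3377
step 35 , theta: -0.4380 -2.2668 0.7321 , qd: -0.2802 -1.0980 -0.3472 , tcp: 0.2406 0.2711 0.2898 , τ: -1.6374 4.9541 0.3732
step 36 , theta: -0.4432 -2.2881 0.7252 , qd: -0.2427 -1.0354 -0.3436 , tcp: 0.2402 0.2672 0.2813 , τ: -1.5871 4.9119 0.4066
step 37 , theta: -0.4477 -2.3082 0.7184 , qd: -0.2075 -0.9758 -0.3389 , tcp: 0.2399 0.2635 0.2730 , τ: -1.5437 4.8683 0.4379
step 38 , theta: -0.4515 -2.3272 0.7117 , qd: -0.1746 -0.9193 -0.3333 , tcp: 0.2395 0.2602 0.2650 , τ: -1.5068 4.8238 0.4671
step 39 , theta: -0.4547 -2.3450 0.7051 , qd: -0.1438 -0.8656 -0.3270 , tcp: 0.2390 0.2571 0.2574 , τ: -1.4758 4.7787 0.4944
step 40 , theta: -0.4573 -2.3619 0.6987 , qd: -0.1151 -0.8148 -0.3201 , tcp: 0.2385 0.2542 0.2500 , τ: -1.4504 4.7332 0.5197
step 41 , theta: -0.4593 -2.3777 0.6923 , qd: -0.0884 -0.7666 -0.3127 , tcp: 0.2380 0.2516 0.2429 , τ: -1.4303 4.6876 0.5432
step 42 , theta: -0.4608 -2.3925 0.6862 , qd: -0.0637 -0.7211 -0.3049 , tcp: 0.2375 0.2491 0.2361 , τ: -1.4148 4.6420 0.5649
step 43 , theta: -0.4619 -2.4065 0.6802 , qd: -0.0409 -0.6780 -0.2969 , tcp: 0.2369 0.2469 0.2295 , τ: -1.4038 4.5967 0.5849
step 44 , theta: -0.4625 -2.4197 0.6743 , qd: -0.0199 -0.6374 -0.2886 , tcp: 0.2363 0.2449 0.2232 , τ: -1.3966 4.5519 0.6033
step 45 , theta: -0.4627 -2.4321 0.6686 , qd: -0.0007 -0.5990 -0.2801 , tcp: 0.2357 0.2431 0.2172
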